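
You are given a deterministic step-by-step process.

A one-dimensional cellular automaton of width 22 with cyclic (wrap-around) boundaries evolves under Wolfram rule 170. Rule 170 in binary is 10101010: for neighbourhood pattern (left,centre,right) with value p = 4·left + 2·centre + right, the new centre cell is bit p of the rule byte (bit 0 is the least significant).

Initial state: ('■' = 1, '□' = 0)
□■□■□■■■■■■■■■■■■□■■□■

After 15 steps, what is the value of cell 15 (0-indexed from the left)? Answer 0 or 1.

1

t=0: □■□■□■■■■■■■■■■■■□■■□■
t=1: ■□■□■■■■■■■■■■■■□■■□■□
t=2: □■□■■■■■■■■■■■■□■■□■□■
t=3: ■□■■■■■■■■■■■■□■■□■□■□
t=4: □■■■■■■■■■■■■□■■□■□■□■
t=5: ■■■■■■■■■■■■□■■□■□■□■□
t=6: ■■■■■■■■■■■□■■□■□■□■□■
t=7: ■■■■■■■■■■□■■□■□■□■□■■
t=8: ■■■■■■■■■□■■□■□■□■□■■■
t=9: ■■■■■■■■□■■□■□■□■□■■■■
t=10: ■■■■■■■□■■□■□■□■□■■■■■
t=11: ■■■■■■□■■□■□■□■□■■■■■■
t=12: ■■■■■□■■□■□■□■□■■■■■■■
t=13: ■■■■□■■□■□■□■□■■■■■■■■
t=14: ■■■□■■□■□■□■□■■■■■■■■■
t=15: ■■□■■□■□■□■□■■■■■■■■■■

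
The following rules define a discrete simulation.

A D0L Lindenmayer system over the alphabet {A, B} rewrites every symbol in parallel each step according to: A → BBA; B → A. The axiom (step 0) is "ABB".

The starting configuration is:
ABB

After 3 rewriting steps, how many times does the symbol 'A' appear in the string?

11

[0] ABB
[1] BBAAA
[2] AABBABBABBA
[3] BBABBAAABBAAABBAAABBA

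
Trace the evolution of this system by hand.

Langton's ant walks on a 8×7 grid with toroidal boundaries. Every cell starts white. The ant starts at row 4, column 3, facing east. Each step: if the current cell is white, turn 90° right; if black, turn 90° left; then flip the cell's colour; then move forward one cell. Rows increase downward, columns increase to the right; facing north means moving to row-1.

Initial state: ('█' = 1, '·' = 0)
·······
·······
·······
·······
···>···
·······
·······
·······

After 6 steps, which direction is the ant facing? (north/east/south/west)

east

0) ·······
·······
·······
·······
···>···
·······
·······
·······
1) ·······
·······
·······
·······
···█···
···v···
·······
·······
2) ·······
·······
·······
·······
···█···
··<█···
·······
·······
3) ·······
·······
·······
·······
··^█···
··██···
·······
·······
4) ·······
·······
·······
·······
··█>···
··██···
·······
·······
5) ·······
·······
·······
···^···
··█····
··██···
·······
·······
6) ·······
·······
·······
···█>··
··█····
··██···
·······
·······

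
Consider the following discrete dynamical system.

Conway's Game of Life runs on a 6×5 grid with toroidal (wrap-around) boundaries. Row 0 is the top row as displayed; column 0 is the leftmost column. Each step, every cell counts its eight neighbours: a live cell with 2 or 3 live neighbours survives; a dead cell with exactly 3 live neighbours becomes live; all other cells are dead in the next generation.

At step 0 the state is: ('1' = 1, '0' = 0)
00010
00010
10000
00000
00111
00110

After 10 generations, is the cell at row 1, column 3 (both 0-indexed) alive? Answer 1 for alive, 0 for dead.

1

t=0: 00010
00010
10000
00000
00111
00110
t=1: 00011
00001
00000
00011
00101
00000
t=2: 00011
00011
00011
00011
00001
00001
t=3: 10000
10100
10100
10000
10001
10001
t=4: 10000
10001
10001
10000
01000
01000
t=5: 11001
01000
01000
11001
11000
11000
t=6: 00101
01100
01100
00101
00100
00100
t=7: 00100
10000
10000
00100
01100
01100
t=8: 00100
01000
01000
00100
00010
00010
t=9: 00100
01100
01100
00100
00110
00110
t=10: 00000
00010
00010
00000
01000
01000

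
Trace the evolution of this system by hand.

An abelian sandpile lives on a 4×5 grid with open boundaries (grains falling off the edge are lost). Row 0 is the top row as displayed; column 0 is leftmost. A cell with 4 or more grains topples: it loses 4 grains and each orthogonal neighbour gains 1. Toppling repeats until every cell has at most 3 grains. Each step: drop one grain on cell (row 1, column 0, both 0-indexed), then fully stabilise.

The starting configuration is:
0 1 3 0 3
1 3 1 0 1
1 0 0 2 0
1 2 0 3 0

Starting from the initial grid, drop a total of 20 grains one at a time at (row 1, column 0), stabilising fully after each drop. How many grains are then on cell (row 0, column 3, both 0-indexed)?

[0] 0 1 3 0 3
1 3 1 0 1
1 0 0 2 0
1 2 0 3 0
[1] 0 1 3 0 3
2 3 1 0 1
1 0 0 2 0
1 2 0 3 0
[2] 0 1 3 0 3
3 3 1 0 1
1 0 0 2 0
1 2 0 3 0
[3] 1 2 3 0 3
1 0 2 0 1
2 1 0 2 0
1 2 0 3 0
[4] 1 2 3 0 3
2 0 2 0 1
2 1 0 2 0
1 2 0 3 0
[5] 1 2 3 0 3
3 0 2 0 1
2 1 0 2 0
1 2 0 3 0
[6] 2 2 3 0 3
0 1 2 0 1
3 1 0 2 0
1 2 0 3 0
[7] 2 2 3 0 3
1 1 2 0 1
3 1 0 2 0
1 2 0 3 0
[8] 2 2 3 0 3
2 1 2 0 1
3 1 0 2 0
1 2 0 3 0
[9] 2 2 3 0 3
3 1 2 0 1
3 1 0 2 0
1 2 0 3 0
[10] 3 2 3 0 3
1 2 2 0 1
0 2 0 2 0
2 2 0 3 0
[11] 3 2 3 0 3
2 2 2 0 1
0 2 0 2 0
2 2 0 3 0
[12] 3 2 3 0 3
3 2 2 0 1
0 2 0 2 0
2 2 0 3 0
[13] 0 3 3 0 3
1 3 2 0 1
1 2 0 2 0
2 2 0 3 0
[14] 0 3 3 0 3
2 3 2 0 1
1 2 0 2 0
2 2 0 3 0
[15] 0 3 3 0 3
3 3 2 0 1
1 2 0 2 0
2 2 0 3 0
[16] 2 1 1 1 3
1 2 0 1 1
2 3 1 2 0
2 2 0 3 0
[17] 2 1 1 1 3
2 2 0 1 1
2 3 1 2 0
2 2 0 3 0
[18] 2 1 1 1 3
3 2 0 1 1
2 3 1 2 0
2 2 0 3 0
[19] 3 1 1 1 3
0 3 0 1 1
3 3 1 2 0
2 2 0 3 0
[20] 3 1 1 1 3
1 3 0 1 1
3 3 1 2 0
2 2 0 3 0

1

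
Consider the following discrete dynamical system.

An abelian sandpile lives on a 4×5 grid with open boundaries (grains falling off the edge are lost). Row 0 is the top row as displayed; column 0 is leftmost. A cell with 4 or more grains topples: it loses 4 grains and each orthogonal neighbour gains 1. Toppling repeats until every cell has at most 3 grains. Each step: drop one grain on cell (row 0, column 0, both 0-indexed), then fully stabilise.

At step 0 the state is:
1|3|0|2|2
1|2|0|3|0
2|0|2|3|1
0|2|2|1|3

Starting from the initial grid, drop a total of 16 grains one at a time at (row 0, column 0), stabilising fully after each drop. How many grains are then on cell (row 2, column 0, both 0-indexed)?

3

0) 1|3|0|2|2
1|2|0|3|0
2|0|2|3|1
0|2|2|1|3
1) 2|3|0|2|2
1|2|0|3|0
2|0|2|3|1
0|2|2|1|3
2) 3|3|0|2|2
1|2|0|3|0
2|0|2|3|1
0|2|2|1|3
3) 1|0|1|2|2
2|3|0|3|0
2|0|2|3|1
0|2|2|1|3
4) 2|0|1|2|2
2|3|0|3|0
2|0|2|3|1
0|2|2|1|3
5) 3|0|1|2|2
2|3|0|3|0
2|0|2|3|1
0|2|2|1|3
6) 0|1|1|2|2
3|3|0|3|0
2|0|2|3|1
0|2|2|1|3
7) 1|1|1|2|2
3|3|0|3|0
2|0|2|3|1
0|2|2|1|3
8) 2|1|1|2|2
3|3|0|3|0
2|0|2|3|1
0|2|2|1|3
9) 3|1|1|2|2
3|3|0|3|0
2|0|2|3|1
0|2|2|1|3
10) 1|3|1|2|2
1|0|1|3|0
3|1|2|3|1
0|2|2|1|3
11) 2|3|1|2|2
1|0|1|3|0
3|1|2|3|1
0|2|2|1|3
12) 3|3|1|2|2
1|0|1|3|0
3|1|2|3|1
0|2|2|1|3
13) 1|0|2|2|2
2|1|1|3|0
3|1|2|3|1
0|2|2|1|3
14) 2|0|2|2|2
2|1|1|3|0
3|1|2|3|1
0|2|2|1|3
15) 3|0|2|2|2
2|1|1|3|0
3|1|2|3|1
0|2|2|1|3
16) 0|1|2|2|2
3|1|1|3|0
3|1|2|3|1
0|2|2|1|3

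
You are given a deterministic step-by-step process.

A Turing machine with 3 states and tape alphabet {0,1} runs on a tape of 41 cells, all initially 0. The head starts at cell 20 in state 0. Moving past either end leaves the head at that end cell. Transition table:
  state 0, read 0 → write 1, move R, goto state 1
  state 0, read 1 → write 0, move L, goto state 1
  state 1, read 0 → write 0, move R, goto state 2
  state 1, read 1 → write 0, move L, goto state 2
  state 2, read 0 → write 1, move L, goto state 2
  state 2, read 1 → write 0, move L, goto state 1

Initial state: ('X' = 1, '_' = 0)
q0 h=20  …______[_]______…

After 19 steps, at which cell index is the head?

7

step 0: q0 h=20  …______[_]______…
step 1: q1 h=21  …_____X[_]______…
step 2: q2 h=22  …____X_[_]______…
step 3: q2 h=21  …_____X[_]X_____…
step 4: q2 h=20  …______[X]XX____…
step 5: q1 h=19  …______[_]_XX___…
step 6: q2 h=20  …______[_]XX____…
step 7: q2 h=19  …______[_]XXX___…
step 8: q2 h=18  …______[_]XXXX__…
step 9: q2 h=17  …______[_]XXXXX_…
step 10: q2 h=16  …______[_]XXXXXX…
step 11: q2 h=15  …______[_]XXXXXX…
step 12: q2 h=14  …______[_]XXXXXX…
step 13: q2 h=13  …______[_]XXXXXX…
step 14: q2 h=12  …______[_]XXXXXX…
step 15: q2 h=11  …______[_]XXXXXX…
step 16: q2 h=10  …______[_]XXXXXX…
step 17: q2 h= 9  …______[_]XXXXXX…
step 18: q2 h= 8  …______[_]XXXXXX…
step 19: q2 h= 7  …______[_]XXXXXX…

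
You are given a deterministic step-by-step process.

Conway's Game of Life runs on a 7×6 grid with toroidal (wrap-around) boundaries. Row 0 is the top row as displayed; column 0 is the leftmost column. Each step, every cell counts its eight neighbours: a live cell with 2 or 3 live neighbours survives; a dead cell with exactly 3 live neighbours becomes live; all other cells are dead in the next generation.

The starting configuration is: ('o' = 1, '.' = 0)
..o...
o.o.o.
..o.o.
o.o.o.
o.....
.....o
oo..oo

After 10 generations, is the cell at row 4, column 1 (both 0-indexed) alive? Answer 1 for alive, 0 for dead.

0) ..o...
o.o.o.
..o.o.
o.o.o.
o.....
.....o
oo..oo
1) ..o.o.
..o..o
..o.o.
......
oo....
.o..o.
oo..oo
2) ..o.o.
.oo.oo
...o..
.o....
oo....
..o.o.
ooo.o.
3) ....o.
.oo.oo
oo.oo.
ooo...
ooo...
..o...
..o.o.
4) .oo.o.
.oo...
....o.
......
o..o..
..o...
......
5) .ooo..
.oo...
......
......
......
......
.ooo..
6) o.....
.o.o..
......
......
......
..o...
.o.o..
7) oo....
......
......
......
......
..o...
.oo...
8) ooo...
......
......
......
......
.oo...
o.o...
9) o.o...
.o....
......
......
......
.oo...
o..o..
10) o.o...
.o....
......
......
......
.oo...
o..o..

0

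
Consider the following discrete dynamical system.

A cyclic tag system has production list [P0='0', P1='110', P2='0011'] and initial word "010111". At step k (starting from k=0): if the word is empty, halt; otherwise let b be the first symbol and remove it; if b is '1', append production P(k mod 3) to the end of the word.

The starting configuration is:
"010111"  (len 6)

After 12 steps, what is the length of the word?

16

k=0  "010111"  (len 6)
k=1  "10111"  (len 5)
k=2  "0111110"  (len 7)
k=3  "111110"  (len 6)
k=4  "111100"  (len 6)
k=5  "11100110"  (len 8)
k=6  "11001100011"  (len 11)
k=7  "10011000110"  (len 11)
k=8  "0011000110110"  (len 13)
k=9  "011000110110"  (len 12)
k=10  "11000110110"  (len 11)
k=11  "1000110110110"  (len 13)
k=12  "0001101101100011"  (len 16)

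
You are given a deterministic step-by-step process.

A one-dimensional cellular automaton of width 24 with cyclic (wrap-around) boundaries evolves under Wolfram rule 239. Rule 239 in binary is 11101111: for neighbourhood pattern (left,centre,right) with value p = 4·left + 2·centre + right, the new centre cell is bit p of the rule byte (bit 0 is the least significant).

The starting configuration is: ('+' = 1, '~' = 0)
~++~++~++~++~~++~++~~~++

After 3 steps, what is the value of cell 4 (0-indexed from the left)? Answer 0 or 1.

0) ~++~++~++~++~~++~++~~~++
1) ++++++++++++~++++++~++++
2) ++++++++++++++++++++++++
3) ++++++++++++++++++++++++

1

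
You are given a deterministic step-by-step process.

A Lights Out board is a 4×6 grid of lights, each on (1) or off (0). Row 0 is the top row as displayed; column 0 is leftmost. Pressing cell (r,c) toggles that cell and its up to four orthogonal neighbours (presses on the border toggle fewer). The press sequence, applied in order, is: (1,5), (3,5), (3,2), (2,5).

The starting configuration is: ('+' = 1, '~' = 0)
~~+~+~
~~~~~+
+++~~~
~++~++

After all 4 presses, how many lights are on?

k=0  ~~+~+~
~~~~~+
+++~~~
~++~++
k=1  ~~+~++
~~~~+~
+++~~+
~++~++
k=2  ~~+~++
~~~~+~
+++~~~
~++~~~
k=3  ~~+~++
~~~~+~
++~~~~
~~~+~~
k=4  ~~+~++
~~~~++
++~~++
~~~+~+

11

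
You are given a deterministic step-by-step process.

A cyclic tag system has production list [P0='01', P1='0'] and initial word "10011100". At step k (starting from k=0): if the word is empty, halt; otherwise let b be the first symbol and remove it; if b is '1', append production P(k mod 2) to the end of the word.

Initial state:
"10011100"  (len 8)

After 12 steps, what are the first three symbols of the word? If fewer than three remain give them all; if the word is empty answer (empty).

100

t=0: "10011100"  (len 8)
t=1: "001110001"  (len 9)
t=2: "01110001"  (len 8)
t=3: "1110001"  (len 7)
t=4: "1100010"  (len 7)
t=5: "10001001"  (len 8)
t=6: "00010010"  (len 8)
t=7: "0010010"  (len 7)
t=8: "010010"  (len 6)
t=9: "10010"  (len 5)
t=10: "00100"  (len 5)
t=11: "0100"  (len 4)
t=12: "100"  (len 3)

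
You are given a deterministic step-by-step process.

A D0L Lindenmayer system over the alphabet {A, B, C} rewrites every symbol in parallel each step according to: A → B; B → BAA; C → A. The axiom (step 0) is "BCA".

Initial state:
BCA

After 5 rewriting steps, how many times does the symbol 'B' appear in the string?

37

k=0  BCA
k=1  BAAAB
k=2  BAABBBBAA
k=3  BAABBBAABAABAABAABB
k=4  BAABBBAABAABAABBBAABBBAABBBAABBBAABAA
k=5  BAABBBAABAABAABBBAABBBAABBBAABAABAABBBAABAABAABBBAABAABAABBBAABAABAABBBAABB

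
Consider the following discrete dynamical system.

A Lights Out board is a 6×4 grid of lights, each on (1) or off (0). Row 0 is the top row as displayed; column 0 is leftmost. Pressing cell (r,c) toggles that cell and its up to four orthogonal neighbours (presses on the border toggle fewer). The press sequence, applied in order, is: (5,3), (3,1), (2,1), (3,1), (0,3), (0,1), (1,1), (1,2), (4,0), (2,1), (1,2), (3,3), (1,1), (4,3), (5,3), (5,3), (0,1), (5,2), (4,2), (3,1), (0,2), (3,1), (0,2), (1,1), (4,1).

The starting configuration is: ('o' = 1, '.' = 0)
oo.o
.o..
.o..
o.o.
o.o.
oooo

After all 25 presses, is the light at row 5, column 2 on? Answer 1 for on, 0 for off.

0

gen 0: oo.o
.o..
.o..
o.o.
o.o.
oooo
gen 1: oo.o
.o..
.o..
o.o.
o.oo
oo..
gen 2: oo.o
.o..
....
.o..
oooo
oo..
gen 3: oo.o
....
ooo.
....
oooo
oo..
gen 4: oo.o
....
o.o.
ooo.
o.oo
oo..
gen 5: ooo.
...o
o.o.
ooo.
o.oo
oo..
gen 6: ....
.o.o
o.o.
ooo.
o.oo
oo..
gen 7: .o..
o.oo
ooo.
ooo.
o.oo
oo..
gen 8: .oo.
oo..
oo..
ooo.
o.oo
oo..
gen 9: .oo.
oo..
oo..
.oo.
.ooo
.o..
gen 10: .oo.
o...
..o.
..o.
.ooo
.o..
gen 11: .o..
oooo
....
..o.
.ooo
.o..
gen 12: .o..
oooo
...o
...o
.oo.
.o..
gen 13: ....
...o
.o.o
...o
.oo.
.o..
gen 14: ....
...o
.o.o
....
.o.o
.o.o
gen 15: ....
...o
.o.o
....
.o..
.oo.
gen 16: ....
...o
.o.o
....
.o.o
.o.o
gen 17: ooo.
.o.o
.o.o
....
.o.o
.o.o
gen 18: ooo.
.o.o
.o.o
....
.ooo
..o.
gen 19: ooo.
.o.o
.o.o
..o.
....
....
gen 20: ooo.
.o.o
...o
oo..
.o..
....
gen 21: o..o
.ooo
...o
oo..
.o..
....
gen 22: o..o
.ooo
.o.o
..o.
....
....
gen 23: ooo.
.o.o
.o.o
..o.
....
....
gen 24: o.o.
o.oo
...o
..o.
....
....
gen 25: o.o.
o.oo
...o
.oo.
ooo.
.o..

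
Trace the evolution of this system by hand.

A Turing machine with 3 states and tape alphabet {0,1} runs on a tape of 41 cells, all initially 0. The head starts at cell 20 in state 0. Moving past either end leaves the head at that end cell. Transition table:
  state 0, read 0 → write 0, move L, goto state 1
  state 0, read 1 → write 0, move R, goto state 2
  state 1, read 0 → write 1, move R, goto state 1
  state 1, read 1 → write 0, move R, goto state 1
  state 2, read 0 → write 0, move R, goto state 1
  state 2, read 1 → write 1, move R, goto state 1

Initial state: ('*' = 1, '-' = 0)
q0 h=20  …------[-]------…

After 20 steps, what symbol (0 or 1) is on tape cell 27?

1

t=0: q0 h=20  …------[-]------…
t=1: q1 h=19  …------[-]------…
t=2: q1 h=20  …-----*[-]------…
t=3: q1 h=21  …----**[-]------…
t=4: q1 h=22  …---***[-]------…
t=5: q1 h=23  …--****[-]------…
t=6: q1 h=24  …-*****[-]------…
t=7: q1 h=25  …******[-]------…
t=8: q1 h=26  …******[-]------…
t=9: q1 h=27  …******[-]------…
t=10: q1 h=28  …******[-]------…
t=11: q1 h=29  …******[-]------…
t=12: q1 h=30  …******[-]------…
t=13: q1 h=31  …******[-]------…
t=14: q1 h=32  …******[-]------…
t=15: q1 h=33  …******[-]------…
t=16: q1 h=34  …******[-]------|
t=17: q1 h=35  …******[-]-----|
t=18: q1 h=36  …******[-]----|
t=19: q1 h=37  …******[-]---|
t=20: q1 h=38  …******[-]--|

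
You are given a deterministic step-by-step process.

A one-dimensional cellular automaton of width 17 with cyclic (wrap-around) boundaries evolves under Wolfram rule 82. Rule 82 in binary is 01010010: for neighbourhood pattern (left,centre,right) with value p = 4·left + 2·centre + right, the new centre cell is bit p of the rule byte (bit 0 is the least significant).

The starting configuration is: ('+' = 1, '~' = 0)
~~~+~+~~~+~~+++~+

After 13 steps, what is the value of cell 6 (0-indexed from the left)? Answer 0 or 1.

[0] ~~~+~+~~~+~~+++~+
[1] +~+~~~+~+~++~~+~~
[2] ~~~+~+~~~~~+++~++
[3] +~+~~~+~~~+~~+~~+
[4] +~~+~+~+~+~++~++~
[5] ~++~~~~~~~~~+~~+~
[6] +~++~~~~~~~+~++~+
[7] +~~++~~~~~+~~~+~~
[8] ~++~++~~~+~+~+~++
[9] ~~+~~++~+~~~~~~~+
[10] ++~++~+~~+~~~~~+~
[11] ~+~~+~~++~+~~~+~~
[12] +~++~++~+~~+~+~+~
[13] ~~~+~~+~~++~~~~~~

1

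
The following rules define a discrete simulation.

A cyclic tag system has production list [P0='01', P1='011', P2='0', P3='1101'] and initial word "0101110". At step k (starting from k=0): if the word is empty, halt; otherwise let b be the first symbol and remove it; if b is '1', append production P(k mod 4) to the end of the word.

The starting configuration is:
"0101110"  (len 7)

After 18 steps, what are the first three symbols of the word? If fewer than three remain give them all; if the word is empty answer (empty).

0) "0101110"  (len 7)
1) "101110"  (len 6)
2) "01110011"  (len 8)
3) "1110011"  (len 7)
4) "1100111101"  (len 10)
5) "10011110101"  (len 11)
6) "0011110101011"  (len 13)
7) "011110101011"  (len 12)
8) "11110101011"  (len 11)
9) "111010101101"  (len 12)
10) "11010101101011"  (len 14)
11) "10101011010110"  (len 14)
12) "01010110101101101"  (len 17)
13) "1010110101101101"  (len 16)
14) "010110101101101011"  (len 18)
15) "10110101101101011"  (len 17)
16) "01101011011010111101"  (len 20)
17) "1101011011010111101"  (len 19)
18) "101011011010111101011"  (len 21)

101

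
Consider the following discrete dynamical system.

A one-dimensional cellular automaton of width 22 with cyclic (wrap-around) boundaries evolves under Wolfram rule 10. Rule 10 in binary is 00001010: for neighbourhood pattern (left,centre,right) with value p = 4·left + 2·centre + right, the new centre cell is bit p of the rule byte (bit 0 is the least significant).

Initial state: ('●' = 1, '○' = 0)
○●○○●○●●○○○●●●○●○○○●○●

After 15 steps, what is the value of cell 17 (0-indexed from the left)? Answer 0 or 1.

0

t=0: ○●○○●○●●○○○●●●○●○○○●○●
t=1: ○○○●○○●○○○●●○○○○○○●○○○
t=2: ○○●○○●○○○●●○○○○○○●○○○○
t=3: ○●○○●○○○●●○○○○○○●○○○○○
t=4: ●○○●○○○●●○○○○○○●○○○○○○
t=5: ○○●○○○●●○○○○○○●○○○○○○●
t=6: ○●○○○●●○○○○○○●○○○○○○●○
t=7: ●○○○●●○○○○○○●○○○○○○●○○
t=8: ○○○●●○○○○○○●○○○○○○●○○●
t=9: ○○●●○○○○○○●○○○○○○●○○●○
t=10: ○●●○○○○○○●○○○○○○●○○●○○
t=11: ●●○○○○○○●○○○○○○●○○●○○○
t=12: ●○○○○○○●○○○○○○●○○●○○○●
t=13: ○○○○○○●○○○○○○●○○●○○○●●
t=14: ○○○○○●○○○○○○●○○●○○○●●○
t=15: ○○○○●○○○○○○●○○●○○○●●○○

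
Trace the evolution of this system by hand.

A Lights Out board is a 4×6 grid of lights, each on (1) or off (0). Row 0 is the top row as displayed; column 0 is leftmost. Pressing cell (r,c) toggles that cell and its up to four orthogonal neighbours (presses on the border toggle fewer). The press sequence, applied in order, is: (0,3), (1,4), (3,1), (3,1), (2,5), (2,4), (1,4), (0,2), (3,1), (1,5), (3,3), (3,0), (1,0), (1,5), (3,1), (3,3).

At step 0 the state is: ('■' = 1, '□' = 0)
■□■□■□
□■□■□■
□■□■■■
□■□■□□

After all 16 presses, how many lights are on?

12

gen 0: ■□■□■□
□■□■□■
□■□■■■
□■□■□□
gen 1: ■□□■□□
□■□□□■
□■□■■■
□■□■□□
gen 2: ■□□■■□
□■□■■□
□■□■□■
□■□■□□
gen 3: ■□□■■□
□■□■■□
□□□■□■
■□■■□□
gen 4: ■□□■■□
□■□■■□
□■□■□■
□■□■□□
gen 5: ■□□■■□
□■□■■■
□■□■■□
□■□■□■
gen 6: ■□□■■□
□■□■□■
□■□□□■
□■□■■■
gen 7: ■□□■□□
□■□□■□
□■□□■■
□■□■■■
gen 8: ■■■□□□
□■■□■□
□■□□■■
□■□■■■
gen 9: ■■■□□□
□■■□■□
□□□□■■
■□■■■■
gen 10: ■■■□□■
□■■□□■
□□□□■□
■□■■■■
gen 11: ■■■□□■
□■■□□■
□□□■■□
■□□□□■
gen 12: ■■■□□■
□■■□□■
■□□■■□
□■□□□■
gen 13: □■■□□■
■□■□□■
□□□■■□
□■□□□■
gen 14: □■■□□□
■□■□■□
□□□■■■
□■□□□■
gen 15: □■■□□□
■□■□■□
□■□■■■
■□■□□■
gen 16: □■■□□□
■□■□■□
□■□□■■
■□□■■■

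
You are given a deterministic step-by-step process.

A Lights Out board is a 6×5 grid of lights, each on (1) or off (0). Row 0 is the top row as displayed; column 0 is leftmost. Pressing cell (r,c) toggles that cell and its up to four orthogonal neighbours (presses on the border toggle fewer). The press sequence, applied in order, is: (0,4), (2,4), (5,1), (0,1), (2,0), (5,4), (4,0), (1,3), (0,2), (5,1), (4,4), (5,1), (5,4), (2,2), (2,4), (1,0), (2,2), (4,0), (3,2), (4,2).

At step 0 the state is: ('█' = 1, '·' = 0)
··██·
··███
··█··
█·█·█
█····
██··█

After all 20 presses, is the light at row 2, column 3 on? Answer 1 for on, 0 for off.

1

t=0: ··██·
··███
··█··
█·█·█
█····
██··█
t=1: ··█·█
··██·
··█··
█·█·█
█····
██··█
t=2: ··█·█
··███
··███
█·█··
█····
██··█
t=3: ··█·█
··███
··███
█·█··
██···
··█·█
t=4: ██··█
·████
··███
█·█··
██···
··█·█
t=5: ██··█
█████
█████
··█··
██···
··█·█
t=6: ██··█
█████
█████
··█··
██··█
··██·
t=7: ██··█
█████
█████
█·█··
····█
█·██·
t=8: ██·██
██···
███·█
█·█··
····█
█·██·
t=9: █·█·█
███··
███·█
█·█··
····█
█·██·
t=10: █·█·█
███··
███·█
█·█··
·█··█
·█·█·
t=11: █·█·█
███··
███·█
█·█·█
·█·█·
·█·██
t=12: █·█·█
███··
███·█
█·█·█
···█·
█·███
t=13: █·█·█
███··
███·█
█·█·█
···██
█·█··
t=14: █·█·█
██···
█··██
█···█
···██
█·█··
t=15: █·█·█
██··█
█····
█····
···██
█·█··
t=16: ··█·█
····█
·····
█····
···██
█·█··
t=17: ··█·█
··█·█
·███·
█·█··
···██
█·█··
t=18: ··█·█
··█·█
·███·
··█··
██·██
··█··
t=19: ··█·█
··█·█
·█·█·
·█·█·
█████
··█··
t=20: ··█·█
··█·█
·█·█·
·███·
█···█
·····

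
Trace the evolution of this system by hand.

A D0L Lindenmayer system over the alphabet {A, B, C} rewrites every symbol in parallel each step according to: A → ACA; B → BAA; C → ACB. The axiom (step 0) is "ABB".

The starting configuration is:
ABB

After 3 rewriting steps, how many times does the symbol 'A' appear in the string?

47

step 0: ABB
step 1: ACABAABAA
step 2: ACAACBACABAAACAACABAAACAACA
step 3: ACAACBACAACAACBBAAACAACBACABAAACAACAACAACBACAACAACBACABAAACAACAACAACBACAACAACBACA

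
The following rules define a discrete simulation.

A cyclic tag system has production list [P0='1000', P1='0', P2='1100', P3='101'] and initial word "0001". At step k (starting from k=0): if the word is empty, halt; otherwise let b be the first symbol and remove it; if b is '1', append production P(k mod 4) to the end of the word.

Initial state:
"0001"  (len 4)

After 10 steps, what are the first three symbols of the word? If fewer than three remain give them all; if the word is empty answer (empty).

0) "0001"  (len 4)
1) "001"  (len 3)
2) "01"  (len 2)
3) "1"  (len 1)
4) "101"  (len 3)
5) "011000"  (len 6)
6) "11000"  (len 5)
7) "10001100"  (len 8)
8) "0001100101"  (len 10)
9) "001100101"  (len 9)
10) "01100101"  (len 8)

011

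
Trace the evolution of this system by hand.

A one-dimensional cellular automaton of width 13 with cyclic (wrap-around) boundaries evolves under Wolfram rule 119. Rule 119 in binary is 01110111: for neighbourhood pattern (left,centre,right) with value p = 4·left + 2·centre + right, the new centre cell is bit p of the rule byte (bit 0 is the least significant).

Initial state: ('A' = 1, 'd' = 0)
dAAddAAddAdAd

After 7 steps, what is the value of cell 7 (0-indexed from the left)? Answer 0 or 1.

k=0  dAAddAAddAdAd
k=1  AdAAAdAAAAAAA
k=2  AAddAAddddddd
k=3  dAAAdAAAAAAAA
k=4  AddAAdddddddA
k=5  AAAdAAAAAAAAd
k=6  ddAAdddddddAA
k=7  AAdAAAAAAAAdA

1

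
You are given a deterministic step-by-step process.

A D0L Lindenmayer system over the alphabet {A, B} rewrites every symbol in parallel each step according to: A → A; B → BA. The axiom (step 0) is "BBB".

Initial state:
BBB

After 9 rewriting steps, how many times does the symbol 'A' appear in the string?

step 0: BBB
step 1: BABABA
step 2: BAABAABAA
step 3: BAAABAAABAAA
step 4: BAAAABAAAABAAAA
step 5: BAAAAABAAAAABAAAAA
step 6: BAAAAAABAAAAAABAAAAAA
step 7: BAAAAAAABAAAAAAABAAAAAAA
step 8: BAAAAAAAABAAAAAAAABAAAAAAAA
step 9: BAAAAAAAAABAAAAAAAAABAAAAAAAAA

27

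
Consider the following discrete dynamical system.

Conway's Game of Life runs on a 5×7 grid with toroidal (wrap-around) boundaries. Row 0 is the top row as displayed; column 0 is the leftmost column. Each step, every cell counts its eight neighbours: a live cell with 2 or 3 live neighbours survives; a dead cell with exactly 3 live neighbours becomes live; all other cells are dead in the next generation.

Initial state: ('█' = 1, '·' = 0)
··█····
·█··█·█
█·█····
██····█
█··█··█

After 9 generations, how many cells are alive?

9

gen 0: ··█····
·█··█·█
█·█····
██····█
█··█··█
gen 1: ·███·██
████···
··█··█·
··█····
··█···█
gen 2: ····███
█····█·
·······
·███···
█····██
gen 3: ····█··
····██·
·██····
███···█
████···
gen 4: ·██·██·
···███·
··██·██
······█
···█··█
gen 5: ··█···█
·█·····
··██··█
█·███·█
█·███·█
gen 6: ··█··██
██·█···
····███
·······
····█··
gen 7: ███████
████···
█···███
····█··
·····█·
gen 8: ·····█·
·······
█·█·███
····█··
███····
gen 9: ·█·····
····█··
···████
··█·█··
·█·····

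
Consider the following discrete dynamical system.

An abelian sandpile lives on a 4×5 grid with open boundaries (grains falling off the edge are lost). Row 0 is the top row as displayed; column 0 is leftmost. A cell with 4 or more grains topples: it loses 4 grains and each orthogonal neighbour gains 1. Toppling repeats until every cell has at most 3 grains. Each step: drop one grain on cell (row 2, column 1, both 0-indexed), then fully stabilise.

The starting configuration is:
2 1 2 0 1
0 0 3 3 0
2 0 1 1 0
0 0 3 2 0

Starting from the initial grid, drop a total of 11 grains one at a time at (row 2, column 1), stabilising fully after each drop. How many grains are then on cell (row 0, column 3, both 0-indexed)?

k=0  2 1 2 0 1
0 0 3 3 0
2 0 1 1 0
0 0 3 2 0
k=1  2 1 2 0 1
0 0 3 3 0
2 1 1 1 0
0 0 3 2 0
k=2  2 1 2 0 1
0 0 3 3 0
2 2 1 1 0
0 0 3 2 0
k=3  2 1 2 0 1
0 0 3 3 0
2 3 1 1 0
0 0 3 2 0
k=4  2 1 2 0 1
0 1 3 3 0
3 0 2 1 0
0 1 3 2 0
k=5  2 1 2 0 1
0 1 3 3 0
3 1 2 1 0
0 1 3 2 0
k=6  2 1 2 0 1
0 1 3 3 0
3 2 2 1 0
0 1 3 2 0
k=7  2 1 2 0 1
0 1 3 3 0
3 3 2 1 0
0 1 3 2 0
k=8  2 1 2 0 1
1 2 3 3 0
0 1 3 1 0
1 2 3 2 0
k=9  2 1 2 0 1
1 2 3 3 0
0 2 3 1 0
1 2 3 2 0
k=10  2 1 2 0 1
1 2 3 3 0
0 3 3 1 0
1 2 3 2 0
k=11  2 2 3 1 1
2 0 2 0 1
1 3 2 3 0
2 0 1 3 0

1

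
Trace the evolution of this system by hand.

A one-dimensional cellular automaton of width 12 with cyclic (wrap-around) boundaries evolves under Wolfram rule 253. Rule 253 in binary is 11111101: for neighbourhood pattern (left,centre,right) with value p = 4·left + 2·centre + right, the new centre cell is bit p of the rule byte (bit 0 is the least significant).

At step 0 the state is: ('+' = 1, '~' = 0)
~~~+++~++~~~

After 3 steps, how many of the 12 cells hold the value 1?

12

k=0  ~~~+++~++~~~
k=1  ++~+++++++++
k=2  ++++++++++++
k=3  ++++++++++++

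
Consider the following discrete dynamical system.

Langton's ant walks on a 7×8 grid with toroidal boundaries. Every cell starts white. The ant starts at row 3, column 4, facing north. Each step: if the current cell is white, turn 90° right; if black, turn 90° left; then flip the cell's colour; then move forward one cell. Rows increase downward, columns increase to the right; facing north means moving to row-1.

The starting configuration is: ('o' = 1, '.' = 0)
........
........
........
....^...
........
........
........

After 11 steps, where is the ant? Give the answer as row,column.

4,2

t=0: ........
........
........
....^...
........
........
........
t=1: ........
........
........
....o>..
........
........
........
t=2: ........
........
........
....oo..
.....v..
........
........
t=3: ........
........
........
....oo..
....<o..
........
........
t=4: ........
........
........
....^o..
....oo..
........
........
t=5: ........
........
........
...<.o..
....oo..
........
........
t=6: ........
........
...^....
...o.o..
....oo..
........
........
t=7: ........
........
...o>...
...o.o..
....oo..
........
........
t=8: ........
........
...oo...
...ovo..
....oo..
........
........
t=9: ........
........
...oo...
...<oo..
....oo..
........
........
t=10: ........
........
...oo...
....oo..
...voo..
........
........
t=11: ........
........
...oo...
....oo..
..<ooo..
........
........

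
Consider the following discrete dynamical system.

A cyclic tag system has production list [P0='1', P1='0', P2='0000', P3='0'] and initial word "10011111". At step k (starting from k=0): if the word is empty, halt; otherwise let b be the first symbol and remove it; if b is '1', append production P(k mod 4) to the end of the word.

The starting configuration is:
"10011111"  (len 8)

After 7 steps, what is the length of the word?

9

[0] "10011111"  (len 8)
[1] "00111111"  (len 8)
[2] "0111111"  (len 7)
[3] "111111"  (len 6)
[4] "111110"  (len 6)
[5] "111101"  (len 6)
[6] "111010"  (len 6)
[7] "110100000"  (len 9)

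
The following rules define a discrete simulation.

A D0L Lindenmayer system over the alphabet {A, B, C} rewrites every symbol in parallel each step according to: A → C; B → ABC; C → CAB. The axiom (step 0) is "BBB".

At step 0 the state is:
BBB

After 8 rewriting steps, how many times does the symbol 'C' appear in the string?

gen 0: BBB
gen 1: ABCABCABC
gen 2: CABCCABCABCCABCABCCAB
gen 3: CABCABCCABCABCABCCABCABCCABCABCABCCABCABCCABCABCABC
gen 4: CABCABCCABCABCCABCABCABCCABCABCCABCABCCABCABCABCCABCABCCAB…CABCABCCABCABCCABCABCABCCABCABCCABCABCABCCABCABCCABCABCCAB  (len 123)
gen 5: CABCABCCABCABCCABCABCABCCABCABCCABCABCABCCABCABCCABCABCCAB…CABCABCCABCABCCABCABCABCCABCABCCABCABCABCCABCABCCABCABCABC  (len 297)
gen 6: CABCABCCABCABCCABCABCABCCABCABCCABCABCABCCABCABCCABCABCCAB…CABCABCCABCABCCABCABCABCCABCABCCABCABCABCCABCABCCABCABCCAB  (len 717)
gen 7: CABCABCCABCABCCABCABCABCCABCABCCABCABCABCCABCABCCABCABCCAB…CABCABCCABCABCCABCABCABCCABCABCCABCABCABCCABCABCCABCABCABC  (len 1731)
gen 8: CABCABCCABCABCCABCABCABCCABCABCCABCABCABCCABCABCCABCABCCAB…CABCABCCABCABCCABCABCABCCABCABCCABCABCABCCABCABCCABCABCCAB  (len 4179)

1731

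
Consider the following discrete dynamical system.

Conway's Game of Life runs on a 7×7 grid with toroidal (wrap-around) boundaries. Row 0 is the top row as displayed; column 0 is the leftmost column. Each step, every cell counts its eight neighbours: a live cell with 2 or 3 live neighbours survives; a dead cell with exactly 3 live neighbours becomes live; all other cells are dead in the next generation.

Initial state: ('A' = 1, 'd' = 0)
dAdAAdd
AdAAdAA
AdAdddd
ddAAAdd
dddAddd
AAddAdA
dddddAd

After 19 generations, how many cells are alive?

14

step 0: dAdAAdd
AdAAdAA
AdAdddd
ddAAAdd
dddAddd
AAddAdA
dddddAd
step 1: AAdAddd
AddddAA
AddddAd
dAAdAdd
AAdddAd
AdddAAA
dAAAdAA
step 2: dddAddd
ddddAAd
AdddAAd
ddAdAAd
ddAAddd
dddAddd
dddAddd
step 3: dddAddd
dddAdAA
ddddddd
dAAddAA
ddAdddd
dddAAdd
ddAAAdd
step 4: dddddAd
ddddAdd
AdAdAdd
dAAdddd
dAAdAAd
ddddAdd
ddAdddd
step 5: ddddddd
dddAAAd
ddAdddd
AdddAAd
dAAdAAd
dAAdAAd
ddddddd
step 6: ddddAdd
dddAAdd
ddddddA
ddAdAAA
AdAdddd
dAAdAAd
ddddddd
step 7: dddAAdd
dddAAAd
ddddddA
AAdAdAA
AdAdddd
dAAAddd
dddAAAd
step 8: ddAdddd
dddAdAd
ddAAddd
dAAddAd
ddddAdd
dAddddd
dddddAd
step 9: ddddAdd
dddAAdd
dAdAddd
dAAdAdd
dAAdddd
ddddddd
ddddddd
step 10: dddAAdd
ddAAAdd
dAddddd
Adddddd
dAAAddd
ddddddd
ddddddd
step 11: ddAdAdd
ddAdAdd
dAAAddd
Adddddd
dAAdddd
ddAdddd
ddddddd
step 12: ddddddd
ddddAdd
dAAAddd
AddAddd
dAAdddd
dAAdddd
dddAddd
step 13: ddddddd
ddAAddd
dAAAAdd
AddAddd
AddAddd
dAdAddd
ddAdddd
step 14: ddAAddd
dAddAdd
dAddAdd
Adddddd
AAdAAdd
dAdAddd
ddAdddd
step 15: dAAAddd
dAddAdd
AAddddd
AdAAAdd
AAdAAdd
AAdAAdd
dAddddd
step 16: AAdAddd
dddAddd
AdddAdd
ddddAdA
dddddAA
dddAAdd
ddddAdd
step 17: ddAAAdd
AAAAAdd
dddAAAd
AdddAdA
dddAddA
dddAAdd
ddAdAdd
step 18: dddddAd
dAddddd
ddddddd
AdddddA
AddAddA
ddAdAAd
ddAddAd
step 19: ddddddd
ddddddd
Adddddd
AdddddA
AAdAAdd
dAAdAAd
dddAdAA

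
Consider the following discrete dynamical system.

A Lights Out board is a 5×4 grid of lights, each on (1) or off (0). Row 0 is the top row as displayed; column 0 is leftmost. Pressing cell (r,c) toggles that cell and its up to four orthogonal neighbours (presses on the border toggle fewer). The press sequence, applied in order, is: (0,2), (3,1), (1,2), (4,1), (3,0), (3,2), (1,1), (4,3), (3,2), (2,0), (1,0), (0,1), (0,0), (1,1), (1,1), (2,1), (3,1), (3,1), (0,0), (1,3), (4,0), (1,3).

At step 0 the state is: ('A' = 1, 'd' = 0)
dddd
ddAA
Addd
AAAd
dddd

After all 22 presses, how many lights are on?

12

step 0: dddd
ddAA
Addd
AAAd
dddd
step 1: dAAA
dddA
Addd
AAAd
dddd
step 2: dAAA
dddA
AAdd
dddd
dAdd
step 3: dAdA
dAAd
AAAd
dddd
dAdd
step 4: dAdA
dAAd
AAAd
dAdd
AdAd
step 5: dAdA
dAAd
dAAd
Addd
ddAd
step 6: dAdA
dAAd
dAdd
AAAA
dddd
step 7: dddA
Addd
dddd
AAAA
dddd
step 8: dddA
Addd
dddd
AAAd
ddAA
step 9: dddA
Addd
ddAd
AddA
dddA
step 10: dddA
dddd
AAAd
dddA
dddA
step 11: AddA
AAdd
dAAd
dddA
dddA
step 12: dAAA
Addd
dAAd
dddA
dddA
step 13: AdAA
dddd
dAAd
dddA
dddA
step 14: AAAA
AAAd
ddAd
dddA
dddA
step 15: AdAA
dddd
dAAd
dddA
dddA
step 16: AdAA
dAdd
Addd
dAdA
dddA
step 17: AdAA
dAdd
AAdd
AdAA
dAdA
step 18: AdAA
dAdd
Addd
dAdA
dddA
step 19: dAAA
AAdd
Addd
dAdA
dddA
step 20: dAAd
AAAA
AddA
dAdA
dddA
step 21: dAAd
AAAA
AddA
AAdA
AAdA
step 22: dAAA
AAdd
Addd
AAdA
AAdA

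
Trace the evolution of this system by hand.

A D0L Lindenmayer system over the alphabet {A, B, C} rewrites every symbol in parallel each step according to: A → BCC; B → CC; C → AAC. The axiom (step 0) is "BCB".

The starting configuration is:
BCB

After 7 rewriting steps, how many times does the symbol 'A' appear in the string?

1490

k=0  BCB
k=1  CCAACCC
k=2  AACAACBCCBCCAACAACAAC
k=3  BCCBCCAACBCCBCCAACCCAACAACCCAACAACBCCBCCAACBCCBCCAACBCCBCCAAC
k=4  CCAACAACCCAACAACBCCBCCAACCCAACAACCCAACAACBCCBCCAACAACAACBC…CCBCCAACCCAACAACCCAACAACBCCBCCAACCCAACAACCCAACAACBCCBCCAAC  (len 173)
k=5  AACAACBCCBCCAACBCCBCCAACAACAACBCCBCCAACBCCBCCAACCCAACAACCC…BCCBCCAACAACAACBCCBCCAACBCCBCCAACCCAACAACCCAACAACBCCBCCAAC  (len 501)
k=6  BCCBCCAACBCCBCCAACCCAACAACCCAACAACBCCBCCAACCCAACAACCCAACAA…BCCBCCAACAACAACBCCBCCAACBCCBCCAACCCAACAACCCAACAACBCCBCCAAC  (len 1437)
k=7  CCAACAACCCAACAACBCCBCCAACCCAACAACCCAACAACBCCBCCAACAACAACBC…BCCBCCAACAACAACBCCBCCAACBCCBCCAACCCAACAACCCAACAACBCCBCCAAC  (len 4133)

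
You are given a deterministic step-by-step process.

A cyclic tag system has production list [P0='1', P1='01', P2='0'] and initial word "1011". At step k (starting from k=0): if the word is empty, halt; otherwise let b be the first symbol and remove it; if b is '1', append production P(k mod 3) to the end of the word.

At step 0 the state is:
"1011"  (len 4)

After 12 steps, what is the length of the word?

1

k=0  "1011"  (len 4)
k=1  "0111"  (len 4)
k=2  "111"  (len 3)
k=3  "110"  (len 3)
k=4  "101"  (len 3)
k=5  "0101"  (len 4)
k=6  "101"  (len 3)
k=7  "011"  (len 3)
k=8  "11"  (len 2)
k=9  "10"  (len 2)
k=10  "01"  (len 2)
k=11  "1"  (len 1)
k=12  "0"  (len 1)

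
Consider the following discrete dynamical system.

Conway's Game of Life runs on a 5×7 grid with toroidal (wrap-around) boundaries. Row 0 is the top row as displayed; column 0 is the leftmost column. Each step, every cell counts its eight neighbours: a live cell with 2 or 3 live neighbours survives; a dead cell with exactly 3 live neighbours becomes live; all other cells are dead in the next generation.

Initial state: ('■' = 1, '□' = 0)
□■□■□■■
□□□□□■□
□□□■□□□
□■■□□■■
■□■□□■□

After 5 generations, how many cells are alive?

2

gen 0: □■□■□■■
□□□□□■□
□□□■□□□
□■■□□■■
■□■□□■□
gen 1: ■■■□□■□
□□■□□■■
□□■□■■■
■■■■■■■
□□□■□□□
gen 2: ■■■■■■□
□□■□□□□
□□□□□□□
■■□□□□□
□□□□□□□
gen 3: □■■■■□□
□□■□■□□
□■□□□□□
□□□□□□□
□□□■■□■
gen 4: □■□□□□□
□□□□■□□
□□□□□□□
□□□□□□□
□□□□■■□
gen 5: □□□□■■□
□□□□□□□
□□□□□□□
□□□□□□□
□□□□□□□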